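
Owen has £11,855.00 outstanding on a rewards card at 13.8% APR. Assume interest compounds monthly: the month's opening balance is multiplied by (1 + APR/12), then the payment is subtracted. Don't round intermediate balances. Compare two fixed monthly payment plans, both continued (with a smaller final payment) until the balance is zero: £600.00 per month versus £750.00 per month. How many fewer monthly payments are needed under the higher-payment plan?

Monthly rate r = 13.8%/12 = 1.15% = 0.0115.
At £600.00/mo: n = ⌈−ln(1 − rB₀/P)/ln(1+r)⌉ = 23 payments (last £326.48); total interest = total paid − £11,855.00 = £1,671.48.
At £750.00/mo: 18 payments (last £410.06); total interest £1,305.06.
Payments saved = 23 − 18 = 5.

5 fewer payments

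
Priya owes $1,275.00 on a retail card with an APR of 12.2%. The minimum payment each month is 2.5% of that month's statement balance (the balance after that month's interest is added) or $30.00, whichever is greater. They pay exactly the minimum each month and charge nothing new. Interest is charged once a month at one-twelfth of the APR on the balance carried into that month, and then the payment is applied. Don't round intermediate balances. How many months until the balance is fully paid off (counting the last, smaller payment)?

56 months

Monthly rate r = 12.2%/12 = 1.01667% = 0.0101667.
While 2.5% of the post-interest balance exceeds $30.00, each month B ← (B·(1+r))·(1 − 0.025), i.e. B shrinks by the factor (1+r)·0.975 = 0.98491.
This holds for months 1–5. Entering month 6 the balance is $1,181.68; 2.5% of the post-interest balance is now below $30.00, so the flat $30.00 minimum applies from here.
From month 6 a fixed $30.00 at rate r clears $1,181.68 in 51 more payments. Total: 5 + 51 = 56 months.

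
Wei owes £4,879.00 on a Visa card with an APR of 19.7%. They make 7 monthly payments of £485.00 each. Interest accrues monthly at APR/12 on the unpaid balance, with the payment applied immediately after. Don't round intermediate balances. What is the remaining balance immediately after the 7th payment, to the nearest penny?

£1,901.21

Monthly rate r = 19.7%/12 = 1.64167% = 0.0164167.
Each month: B ← B·(1+r) − £485.00.
Month 1: interest £80.10; balance after payment £4,474.10.
Month 2: interest £73.45; balance after payment £4,062.55.
Month 3: interest £66.69; balance after payment £3,644.24.
Month 4: interest £59.83; balance after payment £3,219.07.
Month 5: interest £52.85; balance after payment £2,786.91.
Month 6: interest £45.75; balance after payment £2,347.66.
Month 7: interest £38.54; balance after payment £1,901.21.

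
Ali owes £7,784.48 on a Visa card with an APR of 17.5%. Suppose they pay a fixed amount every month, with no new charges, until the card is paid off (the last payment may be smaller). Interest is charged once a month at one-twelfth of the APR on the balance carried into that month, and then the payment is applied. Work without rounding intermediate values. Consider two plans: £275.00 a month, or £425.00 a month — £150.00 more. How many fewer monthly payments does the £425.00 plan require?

Monthly rate r = 17.5%/12 = 1.45833% = 0.0145833.
At £275.00/mo: n = ⌈−ln(1 − rB₀/P)/ln(1+r)⌉ = 37 payments (last £213.16); total interest = total paid − £7,784.48 = £2,328.68.
At £425.00/mo: 22 payments (last £198.25); total interest £1,338.77.
Payments saved = 37 − 22 = 15.

15 fewer payments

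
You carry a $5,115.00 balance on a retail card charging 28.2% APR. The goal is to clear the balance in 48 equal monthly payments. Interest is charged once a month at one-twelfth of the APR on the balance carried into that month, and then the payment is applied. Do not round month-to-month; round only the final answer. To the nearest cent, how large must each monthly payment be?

Monthly rate r = 28.2%/12 = 2.35% = 0.0235.
Level-payment amortization: P = B₀·r / (1 − (1+r)^(−n)) = 5115.00·0.0235 / (1 − 1.0235^(−48)).
Denominator 1 − (1+r)^(−48) = 0.672068343.
P = 120.203 / 0.672068343 ≈ 178.85.

$178.85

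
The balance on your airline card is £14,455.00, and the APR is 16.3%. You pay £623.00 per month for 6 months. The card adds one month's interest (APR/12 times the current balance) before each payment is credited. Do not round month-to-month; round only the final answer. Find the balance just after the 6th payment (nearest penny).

£11,806.56

Monthly rate r = 16.3%/12 = 1.35833% = 0.0135833.
Each month: B ← B·(1+r) − £623.00.
Month 1: interest £196.35; balance after payment £14,028.35.
Month 2: interest £190.55; balance after payment £13,595.90.
Month 3: interest £184.68; balance after payment £13,157.58.
Month 4: interest £178.72; balance after payment £12,713.30.
Month 5: interest £172.69; balance after payment £12,262.99.
Month 6: interest £166.57; balance after payment £11,806.56.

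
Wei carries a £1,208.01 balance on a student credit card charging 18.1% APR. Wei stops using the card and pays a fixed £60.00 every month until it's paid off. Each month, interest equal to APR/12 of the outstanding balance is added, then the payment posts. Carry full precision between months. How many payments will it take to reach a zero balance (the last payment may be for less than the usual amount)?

Monthly rate r = 18.1%/12 = 1.50833% = 0.0150833.
Recurrence: B ← B·(1+r) − £60.00.
Month 1: interest £18.22; balance after payment £1,166.23.
Month 2: interest £17.59; balance after payment £1,123.82.
Closed form: n = −ln(1 − rB₀/P)/ln(1+r) = −ln(0.69632)/ln(1.01508) ≈ 24.177, so the balance reaches zero during payment 25.

25 months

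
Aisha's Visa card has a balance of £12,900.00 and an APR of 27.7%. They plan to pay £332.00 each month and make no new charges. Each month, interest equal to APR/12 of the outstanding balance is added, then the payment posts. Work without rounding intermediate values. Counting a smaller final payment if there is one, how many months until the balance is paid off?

Monthly rate r = 27.7%/12 = 2.30833% = 0.0230833.
Recurrence: B ← B·(1+r) − £332.00.
Month 1: interest £297.78; balance after payment £12,865.77.
Month 2: interest £296.98; balance after payment £12,830.76.
Closed form: n = −ln(1 − rB₀/P)/ln(1+r) = −ln(0.10309)/ln(1.02308) ≈ 99.565, so the balance reaches zero during payment 100.

100 months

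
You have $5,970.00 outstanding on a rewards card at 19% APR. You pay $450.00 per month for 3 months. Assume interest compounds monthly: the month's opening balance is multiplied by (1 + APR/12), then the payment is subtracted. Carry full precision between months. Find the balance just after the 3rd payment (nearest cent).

Monthly rate r = 19%/12 = 1.58333% = 0.0158333.
Each month: B ← B·(1+r) − $450.00.
Month 1: interest $94.53; balance after payment $5,614.52.
Month 2: interest $88.90; balance after payment $5,253.42.
Month 3: interest $83.18; balance after payment $4,886.60.

$4,886.60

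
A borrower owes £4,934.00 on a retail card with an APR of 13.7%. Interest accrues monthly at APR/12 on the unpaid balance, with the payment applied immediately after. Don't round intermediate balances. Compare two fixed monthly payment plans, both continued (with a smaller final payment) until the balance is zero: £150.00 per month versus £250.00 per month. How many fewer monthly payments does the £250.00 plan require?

Monthly rate r = 13.7%/12 = 1.14167% = 0.0114167.
At £150.00/mo: n = ⌈−ln(1 − rB₀/P)/ln(1+r)⌉ = 42 payments (last £71.88); total interest = total paid − £4,934.00 = £1,287.88.
At £250.00/mo: 23 payments (last £122.81); total interest £688.81.
Payments saved = 42 − 23 = 19.

19 fewer payments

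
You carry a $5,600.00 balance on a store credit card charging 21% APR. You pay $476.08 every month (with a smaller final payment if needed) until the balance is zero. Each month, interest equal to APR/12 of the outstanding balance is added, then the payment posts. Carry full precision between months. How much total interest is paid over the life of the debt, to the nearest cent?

Monthly rate r = 21%/12 = 1.75% = 0.0175.
Payoff takes n = ⌈−ln(1 − rB₀/P)/ln(1+r)⌉ = ⌈13.285⌉ = 14 payments; the last is $136.62.
Total paid = 13·$476.08 + $136.62 = $6,325.66.
Total interest = total paid − principal = $6,325.66 − $5,600.00 = $725.66.

$725.66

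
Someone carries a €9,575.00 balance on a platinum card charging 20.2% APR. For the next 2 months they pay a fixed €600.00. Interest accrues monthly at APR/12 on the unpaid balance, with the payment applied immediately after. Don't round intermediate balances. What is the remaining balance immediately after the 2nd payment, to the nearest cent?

Monthly rate r = 20.2%/12 = 1.68333% = 0.0168333.
Each month: B ← B·(1+r) − €600.00.
Month 1: interest €161.18; balance after payment €9,136.18.
Month 2: interest €153.79; balance after payment €8,689.97.

€8,689.97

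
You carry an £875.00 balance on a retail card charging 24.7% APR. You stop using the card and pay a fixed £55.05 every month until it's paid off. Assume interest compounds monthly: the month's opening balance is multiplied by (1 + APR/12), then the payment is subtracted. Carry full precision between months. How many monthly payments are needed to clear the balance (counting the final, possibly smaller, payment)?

Monthly rate r = 24.7%/12 = 2.05833% = 0.0205833.
Recurrence: B ← B·(1+r) − £55.05.
Month 1: interest £18.01; balance after payment £837.96.
Month 2: interest £17.25; balance after payment £800.16.
Closed form: n = −ln(1 − rB₀/P)/ln(1+r) = −ln(0.67284)/ln(1.02058) ≈ 19.449, so the balance reaches zero during payment 20.

20 months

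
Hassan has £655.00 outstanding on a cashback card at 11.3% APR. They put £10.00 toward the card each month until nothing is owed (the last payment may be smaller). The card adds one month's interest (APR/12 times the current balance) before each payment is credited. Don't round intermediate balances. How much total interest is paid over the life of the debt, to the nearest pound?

Monthly rate r = 11.3%/12 = 0.941667% = 0.00941667.
Payoff takes n = ⌈−ln(1 − rB₀/P)/ln(1+r)⌉ = ⌈102.338⌉ = 103 payments; the last is £3.39.
Total paid = 102·£10.00 + £3.39 = £1,023.39.
Total interest = total paid − principal = £1,023.39 − £655.00 = £368.39.

£368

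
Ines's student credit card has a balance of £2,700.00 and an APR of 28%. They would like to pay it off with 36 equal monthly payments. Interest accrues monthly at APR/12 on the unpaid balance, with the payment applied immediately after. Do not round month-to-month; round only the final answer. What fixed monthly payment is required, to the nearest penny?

£111.68

Monthly rate r = 28%/12 = 2.33333% = 0.0233333.
Level-payment amortization: P = B₀·r / (1 − (1+r)^(−n)) = 2700.00·0.0233333 / (1 − 1.02333^(−36)).
Denominator 1 − (1+r)^(−36) = 0.564103228.
P = 63 / 0.564103228 ≈ 111.68.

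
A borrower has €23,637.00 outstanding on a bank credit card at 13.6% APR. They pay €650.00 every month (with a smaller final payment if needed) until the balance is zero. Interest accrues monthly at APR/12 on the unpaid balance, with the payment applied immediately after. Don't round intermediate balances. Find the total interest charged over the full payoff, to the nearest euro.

Monthly rate r = 13.6%/12 = 1.13333% = 0.0113333.
Payoff takes n = ⌈−ln(1 − rB₀/P)/ln(1+r)⌉ = ⌈47.140⌉ = 48 payments; the last is €91.72.
Total paid = 47·€650.00 + €91.72 = €30,641.72.
Total interest = total paid − principal = €30,641.72 − €23,637.00 = €7,004.72.

€7,005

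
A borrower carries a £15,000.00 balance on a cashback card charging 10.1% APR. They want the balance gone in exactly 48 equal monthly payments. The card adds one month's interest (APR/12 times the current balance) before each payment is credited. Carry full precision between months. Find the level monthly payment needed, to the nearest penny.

£381.16

Monthly rate r = 10.1%/12 = 0.841667% = 0.00841667.
Level-payment amortization: P = B₀·r / (1 − (1+r)^(−n)) = 15000.00·0.00841667 / (1 − 1.00842^(−48)).
Denominator 1 − (1+r)^(−48) = 0.331226147.
P = 126.25 / 0.331226147 ≈ 381.16.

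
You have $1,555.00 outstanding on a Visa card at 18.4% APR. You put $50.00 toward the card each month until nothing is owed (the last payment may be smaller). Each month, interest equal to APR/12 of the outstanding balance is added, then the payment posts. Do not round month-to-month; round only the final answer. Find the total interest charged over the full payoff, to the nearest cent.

$574.03

Monthly rate r = 18.4%/12 = 1.53333% = 0.0153333.
Payoff takes n = ⌈−ln(1 − rB₀/P)/ln(1+r)⌉ = ⌈42.579⌉ = 43 payments; the last is $29.03.
Total paid = 42·$50.00 + $29.03 = $2,129.03.
Total interest = total paid − principal = $2,129.03 − $1,555.00 = $574.03.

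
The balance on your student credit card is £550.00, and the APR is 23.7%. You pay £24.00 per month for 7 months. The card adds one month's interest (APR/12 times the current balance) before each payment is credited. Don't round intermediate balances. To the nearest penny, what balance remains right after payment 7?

Monthly rate r = 23.7%/12 = 1.975% = 0.01975.
Each month: B ← B·(1+r) − £24.00.
Month 1: interest £10.86; balance after payment £536.86.
Month 2: interest £10.60; balance after payment £523.47.
Month 3: interest £10.34; balance after payment £509.80.
Month 4: interest £10.07; balance after payment £495.87.
Month 5: interest £9.79; balance after payment £481.67.
Month 6: interest £9.51; balance after payment £467.18.
Month 7: interest £9.23; balance after payment £452.41.

£452.41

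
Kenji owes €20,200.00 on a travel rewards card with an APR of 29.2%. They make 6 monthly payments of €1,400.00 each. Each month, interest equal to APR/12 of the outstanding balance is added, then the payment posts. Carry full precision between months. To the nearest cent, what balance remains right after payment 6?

€14,406.65

Monthly rate r = 29.2%/12 = 2.43333% = 0.0243333.
Each month: B ← B·(1+r) − €1,400.00.
Month 1: interest €491.53; balance after payment €19,291.53.
Month 2: interest €469.43; balance after payment €18,360.96.
Month 3: interest €446.78; balance after payment €17,407.74.
Month 4: interest €423.59; balance after payment €16,431.33.
Month 5: interest €399.83; balance after payment €15,431.16.
Month 6: interest €375.49; balance after payment €14,406.65.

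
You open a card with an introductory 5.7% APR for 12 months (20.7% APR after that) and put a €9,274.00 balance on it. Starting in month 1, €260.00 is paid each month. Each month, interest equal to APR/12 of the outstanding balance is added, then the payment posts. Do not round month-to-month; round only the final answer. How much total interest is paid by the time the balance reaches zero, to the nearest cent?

Promo months 1–12 at r₀ = 5.7%/12 = 0.00475; months 13+ at r₁ = 20.7%/12 = 0.01725.
After month 12: iterate B ← B·(1+r₀) − €260.00 for 12 months → €6,613.83.
Then at r₁ with €260.00/mo: n₂ = −ln(1 − r₁·B/P)/ln(1+r₁) ≈ 33.78 → 34 more payments.
Total paid = 45·€260.00 + €202.37 = €11,902.37; interest = €11,902.37 − €9,274.00 = €2,628.37.

€2,628.37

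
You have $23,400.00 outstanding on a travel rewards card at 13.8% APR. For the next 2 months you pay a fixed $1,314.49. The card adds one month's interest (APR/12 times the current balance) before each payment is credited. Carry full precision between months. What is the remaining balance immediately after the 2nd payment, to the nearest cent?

Monthly rate r = 13.8%/12 = 1.15% = 0.0115.
Each month: B ← B·(1+r) − $1,314.49.
Month 1: interest $269.10; balance after payment $22,354.61.
Month 2: interest $257.08; balance after payment $21,297.20.

$21,297.20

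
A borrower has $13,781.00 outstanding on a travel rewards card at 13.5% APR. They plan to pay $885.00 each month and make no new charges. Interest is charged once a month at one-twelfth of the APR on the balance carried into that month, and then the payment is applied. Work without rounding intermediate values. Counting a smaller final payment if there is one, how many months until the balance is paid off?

Monthly rate r = 13.5%/12 = 1.125% = 0.01125.
Recurrence: B ← B·(1+r) − $885.00.
Month 1: interest $155.04; balance after payment $13,051.04.
Month 2: interest $146.82; balance after payment $12,312.86.
Closed form: n = −ln(1 − rB₀/P)/ln(1+r) = −ln(0.82482)/ln(1.01125) ≈ 17.215, so the balance reaches zero during payment 18.

18 payments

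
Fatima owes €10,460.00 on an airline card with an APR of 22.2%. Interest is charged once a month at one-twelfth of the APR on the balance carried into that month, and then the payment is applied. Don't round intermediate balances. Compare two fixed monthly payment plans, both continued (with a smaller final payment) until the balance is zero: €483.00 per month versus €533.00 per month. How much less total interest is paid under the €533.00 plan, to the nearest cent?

Monthly rate r = 22.2%/12 = 1.85% = 0.0185.
At €483.00/mo: n = ⌈−ln(1 − rB₀/P)/ln(1+r)⌉ = 28 payments (last €447.18); total interest = total paid − €10,460.00 = €3,028.18.
At €533.00/mo: 25 payments (last €324.90); total interest €2,656.90.
Interest saved = €3,028.18 − €2,656.90 = €371.28.

€371.28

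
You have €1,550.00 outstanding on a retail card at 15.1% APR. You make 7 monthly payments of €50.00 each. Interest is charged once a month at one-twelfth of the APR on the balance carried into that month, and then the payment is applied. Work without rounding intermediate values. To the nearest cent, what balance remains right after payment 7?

€1,328.30

Monthly rate r = 15.1%/12 = 1.25833% = 0.0125833.
Each month: B ← B·(1+r) − €50.00.
Month 1: interest €19.50; balance after payment €1,519.50.
Month 2: interest €19.12; balance after payment €1,488.62.
Month 3: interest €18.73; balance after payment €1,457.36.
Month 4: interest €18.34; balance after payment €1,425.69.
Month 5: interest €17.94; balance after payment €1,393.63.
Month 6: interest €17.54; balance after payment €1,361.17.
Month 7: interest €17.13; balance after payment €1,328.30.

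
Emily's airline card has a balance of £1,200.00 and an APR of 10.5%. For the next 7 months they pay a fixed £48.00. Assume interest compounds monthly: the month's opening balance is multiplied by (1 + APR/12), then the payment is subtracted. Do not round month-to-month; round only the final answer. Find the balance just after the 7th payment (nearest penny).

£930.51

Monthly rate r = 10.5%/12 = 0.875% = 0.00875.
Each month: B ← B·(1+r) − £48.00.
Month 1: interest £10.50; balance after payment £1,162.50.
Month 2: interest £10.17; balance after payment £1,124.67.
Month 3: interest £9.84; balance after payment £1,086.51.
Month 4: interest £9.51; balance after payment £1,048.02.
Month 5: interest £9.17; balance after payment £1,009.19.
Month 6: interest £8.83; balance after payment £970.02.
Month 7: interest £8.49; balance after payment £930.51.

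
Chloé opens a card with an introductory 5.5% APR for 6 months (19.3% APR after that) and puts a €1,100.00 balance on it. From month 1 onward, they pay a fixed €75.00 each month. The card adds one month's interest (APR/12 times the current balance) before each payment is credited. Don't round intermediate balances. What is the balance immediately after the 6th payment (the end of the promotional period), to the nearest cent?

€675.41

Promo months 1–6 at r₀ = 5.5%/12 = 0.00458333; months 7+ at r₁ = 19.3%/12 = 0.0160833.
After month 6: iterate B ← B·(1+r₀) − €75.00 for 6 months → €675.41.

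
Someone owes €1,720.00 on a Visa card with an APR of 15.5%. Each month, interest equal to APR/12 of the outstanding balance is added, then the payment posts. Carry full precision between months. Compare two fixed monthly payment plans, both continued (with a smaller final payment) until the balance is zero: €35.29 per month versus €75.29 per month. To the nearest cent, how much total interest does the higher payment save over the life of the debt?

Monthly rate r = 15.5%/12 = 1.29167% = 0.0129167.
At €35.29/mo: n = ⌈−ln(1 − rB₀/P)/ln(1+r)⌉ = 78 payments (last €13.28); total interest = total paid − €1,720.00 = €1,010.61.
At €75.29/mo: 28 payments (last €18.60); total interest €331.43.
Interest saved = €1,010.61 − €331.43 = €679.18.

€679.18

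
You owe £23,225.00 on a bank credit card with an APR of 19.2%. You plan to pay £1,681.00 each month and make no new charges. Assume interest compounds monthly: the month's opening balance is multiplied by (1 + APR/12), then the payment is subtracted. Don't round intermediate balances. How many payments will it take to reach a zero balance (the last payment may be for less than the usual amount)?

16 months

Monthly rate r = 19.2%/12 = 1.6% = 0.016.
Recurrence: B ← B·(1+r) − £1,681.00.
Month 1: interest £371.60; balance after payment £21,915.60.
Month 2: interest £350.65; balance after payment £20,585.25.
Closed form: n = −ln(1 − rB₀/P)/ln(1+r) = −ln(0.77894)/ln(1.016) ≈ 15.738, so the balance reaches zero during payment 16.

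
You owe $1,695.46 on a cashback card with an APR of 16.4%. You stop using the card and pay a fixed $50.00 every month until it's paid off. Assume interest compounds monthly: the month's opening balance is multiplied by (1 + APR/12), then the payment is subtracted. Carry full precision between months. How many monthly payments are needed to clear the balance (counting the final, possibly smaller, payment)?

46 months

Monthly rate r = 16.4%/12 = 1.36667% = 0.0136667.
Recurrence: B ← B·(1+r) − $50.00.
Month 1: interest $23.17; balance after payment $1,668.63.
Month 2: interest $22.80; balance after payment $1,641.44.
Closed form: n = −ln(1 − rB₀/P)/ln(1+r) = −ln(0.53657)/ln(1.01367) ≈ 45.863, so the balance reaches zero during payment 46.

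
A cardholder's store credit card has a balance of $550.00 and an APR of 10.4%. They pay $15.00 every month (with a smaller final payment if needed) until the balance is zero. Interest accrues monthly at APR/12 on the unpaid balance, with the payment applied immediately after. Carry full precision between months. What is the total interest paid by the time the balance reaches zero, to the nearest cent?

$114.72

Monthly rate r = 10.4%/12 = 0.866667% = 0.00866667.
Payoff takes n = ⌈−ln(1 − rB₀/P)/ln(1+r)⌉ = ⌈44.314⌉ = 45 payments; the last is $4.72.
Total paid = 44·$15.00 + $4.72 = $664.72.
Total interest = total paid − principal = $664.72 − $550.00 = $114.72.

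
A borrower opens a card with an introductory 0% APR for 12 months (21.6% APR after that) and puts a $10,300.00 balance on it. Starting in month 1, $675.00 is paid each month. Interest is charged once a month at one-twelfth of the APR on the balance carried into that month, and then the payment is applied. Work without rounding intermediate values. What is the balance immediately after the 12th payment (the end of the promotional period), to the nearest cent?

$2,200.00

Promo months 1–12 at r₀ = 0%/12 = 0; months 13+ at r₁ = 21.6%/12 = 0.018.
After month 12 (no interest yet): B = $10,300.00 − 12·$675.00 = $2,200.00.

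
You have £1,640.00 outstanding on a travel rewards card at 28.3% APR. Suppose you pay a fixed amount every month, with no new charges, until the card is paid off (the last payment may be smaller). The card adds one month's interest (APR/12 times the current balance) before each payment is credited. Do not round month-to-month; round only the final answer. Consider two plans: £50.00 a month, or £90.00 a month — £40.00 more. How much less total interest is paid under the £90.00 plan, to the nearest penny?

£1,017.13

Monthly rate r = 28.3%/12 = 2.35833% = 0.0235833.
At £50.00/mo: n = ⌈−ln(1 − rB₀/P)/ln(1+r)⌉ = 64 payments (last £35.85); total interest = total paid − £1,640.00 = £1,545.85.
At £90.00/mo: 25 payments (last £8.72); total interest £528.72.
Interest saved = £1,545.85 − £528.72 = £1,017.13.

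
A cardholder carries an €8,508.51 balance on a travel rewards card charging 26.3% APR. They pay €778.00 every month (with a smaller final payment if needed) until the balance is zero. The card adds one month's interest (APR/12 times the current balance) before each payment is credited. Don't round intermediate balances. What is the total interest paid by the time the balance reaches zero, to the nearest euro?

Monthly rate r = 26.3%/12 = 2.19167% = 0.0219167.
Payoff takes n = ⌈−ln(1 − rB₀/P)/ln(1+r)⌉ = ⌈12.640⌉ = 13 payments; the last is €499.62.
Total paid = 12·€778.00 + €499.62 = €9,835.62.
Total interest = total paid − principal = €9,835.62 − €8,508.51 = €1,327.11.

€1,327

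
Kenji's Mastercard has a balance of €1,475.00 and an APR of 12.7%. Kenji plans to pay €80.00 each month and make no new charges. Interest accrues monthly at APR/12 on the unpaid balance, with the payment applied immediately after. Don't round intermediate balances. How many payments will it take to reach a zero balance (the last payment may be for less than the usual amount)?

Monthly rate r = 12.7%/12 = 1.05833% = 0.0105833.
Recurrence: B ← B·(1+r) − €80.00.
Month 1: interest €15.61; balance after payment €1,410.61.
Month 2: interest €14.93; balance after payment €1,345.54.
Closed form: n = −ln(1 − rB₀/P)/ln(1+r) = −ln(0.80487)/ln(1.01058) ≈ 20.619, so the balance reaches zero during payment 21.

21 months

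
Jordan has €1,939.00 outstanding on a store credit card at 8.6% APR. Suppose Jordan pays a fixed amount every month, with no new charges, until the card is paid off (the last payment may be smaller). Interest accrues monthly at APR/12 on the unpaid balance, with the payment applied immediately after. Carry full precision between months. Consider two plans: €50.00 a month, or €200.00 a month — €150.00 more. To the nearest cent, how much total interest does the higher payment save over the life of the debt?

Monthly rate r = 8.6%/12 = 0.716667% = 0.00716667.
At €50.00/mo: n = ⌈−ln(1 − rB₀/P)/ln(1+r)⌉ = 46 payments (last €29.97); total interest = total paid − €1,939.00 = €340.97.
At €200.00/mo: 11 payments (last €16.90); total interest €77.90.
Interest saved = €340.97 − €77.90 = €263.07.

€263.07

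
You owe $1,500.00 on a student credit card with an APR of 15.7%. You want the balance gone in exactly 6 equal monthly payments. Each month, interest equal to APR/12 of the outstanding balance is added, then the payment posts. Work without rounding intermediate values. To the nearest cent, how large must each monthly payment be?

$261.57

Monthly rate r = 15.7%/12 = 1.30833% = 0.0130833.
Level-payment amortization: P = B₀·r / (1 − (1+r)^(−n)) = 1500.00·0.0130833 / (1 − 1.01308^(−6)).
Denominator 1 − (1+r)^(−6) = 0.0750271699.
P = 19.625 / 0.0750271699 ≈ 261.57.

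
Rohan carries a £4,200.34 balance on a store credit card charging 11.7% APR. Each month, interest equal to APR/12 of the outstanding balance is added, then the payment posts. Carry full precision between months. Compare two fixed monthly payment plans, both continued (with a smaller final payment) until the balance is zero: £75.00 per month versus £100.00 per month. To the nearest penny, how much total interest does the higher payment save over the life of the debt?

Monthly rate r = 11.7%/12 = 0.975% = 0.00975.
At £75.00/mo: n = ⌈−ln(1 − rB₀/P)/ln(1+r)⌉ = 82 payments (last £29.70); total interest = total paid − £4,200.34 = £1,904.36.
At £100.00/mo: 55 payments (last £29.91); total interest £1,229.57.
Interest saved = £1,904.36 − £1,229.57 = £674.79.

£674.79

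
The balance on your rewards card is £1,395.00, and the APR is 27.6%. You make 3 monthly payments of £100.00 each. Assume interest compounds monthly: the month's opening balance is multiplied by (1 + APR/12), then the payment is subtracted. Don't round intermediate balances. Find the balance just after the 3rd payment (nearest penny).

Monthly rate r = 27.6%/12 = 2.3% = 0.023.
Each month: B ← B·(1+r) − £100.00.
Month 1: interest £32.09; balance after payment £1,327.09.
Month 2: interest £30.52; balance after payment £1,257.61.
Month 3: interest £28.92; balance after payment £1,186.53.

£1,186.53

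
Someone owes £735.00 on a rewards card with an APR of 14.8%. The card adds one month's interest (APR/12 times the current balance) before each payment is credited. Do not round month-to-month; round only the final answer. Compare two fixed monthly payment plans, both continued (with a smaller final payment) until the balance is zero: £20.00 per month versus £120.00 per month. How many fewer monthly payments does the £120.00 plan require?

Monthly rate r = 14.8%/12 = 1.23333% = 0.0123333.
At £20.00/mo: n = ⌈−ln(1 − rB₀/P)/ln(1+r)⌉ = 50 payments (last £5.12); total interest = total paid − £735.00 = £250.12.
At £120.00/mo: 7 payments (last £49.12); total interest £34.12.
Payments saved = 50 − 7 = 43.

43 fewer payments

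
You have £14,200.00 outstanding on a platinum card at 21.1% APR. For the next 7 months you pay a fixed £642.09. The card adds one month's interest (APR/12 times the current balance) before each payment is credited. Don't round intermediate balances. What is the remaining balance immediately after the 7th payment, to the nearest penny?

Monthly rate r = 21.1%/12 = 1.75833% = 0.0175833.
Each month: B ← B·(1+r) − £642.09.
Month 1: interest £249.68; balance after payment £13,807.59.
Month 2: interest £242.78; balance after payment £13,408.29.
Month 3: interest £235.76; balance after payment £13,001.96.
Month 4: interest £228.62; balance after payment £12,588.49.
Month 5: interest £221.35; balance after payment £12,167.74.
Month 6: interest £213.95; balance after payment £11,739.60.
Month 7: interest £206.42; balance after payment £11,303.94.

£11,303.94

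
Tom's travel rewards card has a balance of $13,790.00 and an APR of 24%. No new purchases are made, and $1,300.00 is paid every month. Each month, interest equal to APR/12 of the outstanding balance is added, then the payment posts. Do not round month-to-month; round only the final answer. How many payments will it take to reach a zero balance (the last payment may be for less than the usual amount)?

13 months

Monthly rate r = 24%/12 = 2% = 0.02.
Recurrence: B ← B·(1+r) − $1,300.00.
Month 1: interest $275.80; balance after payment $12,765.80.
Month 2: interest $255.32; balance after payment $11,721.12.
Closed form: n = −ln(1 − rB₀/P)/ln(1+r) = −ln(0.78785)/ln(1.02) ≈ 12.041, so the balance reaches zero during payment 13.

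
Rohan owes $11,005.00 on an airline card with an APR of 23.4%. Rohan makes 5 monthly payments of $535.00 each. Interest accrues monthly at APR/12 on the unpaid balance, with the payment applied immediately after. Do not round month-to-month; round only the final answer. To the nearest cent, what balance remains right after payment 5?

Monthly rate r = 23.4%/12 = 1.95% = 0.0195.
Each month: B ← B·(1+r) − $535.00.
Month 1: interest $214.60; balance after payment $10,684.60.
Month 2: interest $208.35; balance after payment $10,357.95.
Month 3: interest $201.98; balance after payment $10,024.93.
Month 4: interest $195.49; balance after payment $9,685.41.
Month 5: interest $188.87; balance after payment $9,339.28.

$9,339.28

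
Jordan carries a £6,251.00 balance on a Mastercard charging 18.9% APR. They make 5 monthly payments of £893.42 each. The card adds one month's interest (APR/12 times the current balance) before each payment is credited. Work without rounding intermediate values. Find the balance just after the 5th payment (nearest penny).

Monthly rate r = 18.9%/12 = 1.575% = 0.01575.
Each month: B ← B·(1+r) − £893.42.
Month 1: interest £98.45; balance after payment £5,456.03.
Month 2: interest £85.93; balance after payment £4,648.55.
Month 3: interest £73.21; balance after payment £3,828.34.
Month 4: interest £60.30; balance after payment £2,995.22.
Month 5: interest £47.17; balance after payment £2,148.97.

£2,148.97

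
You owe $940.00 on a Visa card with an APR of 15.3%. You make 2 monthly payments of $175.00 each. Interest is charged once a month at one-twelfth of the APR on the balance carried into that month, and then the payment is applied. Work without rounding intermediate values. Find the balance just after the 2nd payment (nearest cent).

$611.89

Monthly rate r = 15.3%/12 = 1.275% = 0.01275.
Each month: B ← B·(1+r) − $175.00.
Month 1: interest $11.99; balance after payment $776.99.
Month 2: interest $9.91; balance after payment $611.89.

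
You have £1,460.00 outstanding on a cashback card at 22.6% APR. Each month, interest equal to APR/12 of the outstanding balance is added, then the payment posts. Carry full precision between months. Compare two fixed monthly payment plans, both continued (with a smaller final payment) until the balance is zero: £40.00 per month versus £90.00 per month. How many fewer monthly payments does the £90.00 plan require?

43 fewer payments

Monthly rate r = 22.6%/12 = 1.88333% = 0.0188333.
At £40.00/mo: n = ⌈−ln(1 − rB₀/P)/ln(1+r)⌉ = 63 payments (last £13.11); total interest = total paid − £1,460.00 = £1,033.11.
At £90.00/mo: 20 payments (last £48.85); total interest £298.85.
Payments saved = 63 − 20 = 43.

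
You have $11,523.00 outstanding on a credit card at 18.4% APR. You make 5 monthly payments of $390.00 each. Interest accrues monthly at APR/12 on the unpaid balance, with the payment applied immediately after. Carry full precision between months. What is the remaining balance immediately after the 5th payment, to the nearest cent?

Monthly rate r = 18.4%/12 = 1.53333% = 0.0153333.
Each month: B ← B·(1+r) − $390.00.
Month 1: interest $176.69; balance after payment $11,309.69.
Month 2: interest $173.42; balance after payment $11,093.10.
Month 3: interest $170.09; balance after payment $10,873.20.
Month 4: interest $166.72; balance after payment $10,649.92.
Month 5: interest $163.30; balance after payment $10,423.22.

$10,423.22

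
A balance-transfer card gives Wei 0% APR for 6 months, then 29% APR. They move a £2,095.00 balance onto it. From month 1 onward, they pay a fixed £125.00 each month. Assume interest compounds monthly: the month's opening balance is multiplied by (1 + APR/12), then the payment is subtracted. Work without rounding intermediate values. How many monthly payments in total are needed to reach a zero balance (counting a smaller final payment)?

19 payments

Promo months 1–6 at r₀ = 0%/12 = 0; months 7+ at r₁ = 29%/12 = 0.0241667.
After month 6 (no interest yet): B = £2,095.00 − 6·£125.00 = £1,345.00.
Then at r₁ with £125.00/mo: n₂ = −ln(1 − r₁·B/P)/ln(1+r₁) ≈ 12.61 → 13 more payments.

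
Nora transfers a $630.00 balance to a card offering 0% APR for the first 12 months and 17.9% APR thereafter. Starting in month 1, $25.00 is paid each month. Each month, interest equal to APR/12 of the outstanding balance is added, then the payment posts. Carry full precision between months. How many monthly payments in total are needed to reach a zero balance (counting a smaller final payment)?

Promo months 1–12 at r₀ = 0%/12 = 0; months 13+ at r₁ = 17.9%/12 = 0.0149167.
After month 12 (no interest yet): B = $630.00 − 12·$25.00 = $330.00.
Then at r₁ with $25.00/mo: n₂ = −ln(1 − r₁·B/P)/ln(1+r₁) ≈ 14.81 → 15 more payments.

27 payments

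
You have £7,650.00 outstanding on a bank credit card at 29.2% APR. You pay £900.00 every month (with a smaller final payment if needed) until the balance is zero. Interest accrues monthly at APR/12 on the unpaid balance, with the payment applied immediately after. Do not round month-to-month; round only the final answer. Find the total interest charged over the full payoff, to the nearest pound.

£1,027

Monthly rate r = 29.2%/12 = 2.43333% = 0.0243333.
Payoff takes n = ⌈−ln(1 − rB₀/P)/ln(1+r)⌉ = ⌈9.638⌉ = 10 payments; the last is £576.89.
Total paid = 9·£900.00 + £576.89 = £8,676.89.
Total interest = total paid − principal = £8,676.89 − £7,650.00 = £1,026.89.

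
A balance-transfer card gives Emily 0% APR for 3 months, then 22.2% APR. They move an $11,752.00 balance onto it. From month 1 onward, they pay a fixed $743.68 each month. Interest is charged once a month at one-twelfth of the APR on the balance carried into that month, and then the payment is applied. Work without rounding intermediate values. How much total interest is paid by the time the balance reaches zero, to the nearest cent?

Promo months 1–3 at r₀ = 0%/12 = 0; months 4+ at r₁ = 22.2%/12 = 0.0185.
After month 3 (no interest yet): B = $11,752.00 − 3·$743.68 = $9,520.96.
Then at r₁ with $743.68/mo: n₂ = −ln(1 − r₁·B/P)/ln(1+r₁) ≈ 14.75 → 15 more payments.
Total paid = 17·$743.68 + $555.56 = $13,198.12; interest = $13,198.12 − $11,752.00 = $1,446.12.

$1,446.12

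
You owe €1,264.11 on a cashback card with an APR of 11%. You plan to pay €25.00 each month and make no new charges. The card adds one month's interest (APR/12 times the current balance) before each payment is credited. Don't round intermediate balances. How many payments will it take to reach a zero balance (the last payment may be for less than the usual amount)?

Monthly rate r = 11%/12 = 0.916667% = 0.00916667.
Recurrence: B ← B·(1+r) − €25.00.
Month 1: interest €11.59; balance after payment €1,250.70.
Month 2: interest €11.46; balance after payment €1,237.16.
Closed form: n = −ln(1 − rB₀/P)/ln(1+r) = −ln(0.53649)/ln(1.00917) ≈ 68.242, so the balance reaches zero during payment 69.

69 payments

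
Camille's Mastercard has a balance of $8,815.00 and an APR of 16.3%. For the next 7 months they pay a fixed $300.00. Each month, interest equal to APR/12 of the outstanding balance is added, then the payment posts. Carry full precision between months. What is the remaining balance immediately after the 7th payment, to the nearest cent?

Monthly rate r = 16.3%/12 = 1.35833% = 0.0135833.
Each month: B ← B·(1+r) − $300.00.
Month 1: interest $119.74; balance after payment $8,634.74.
Month 2: interest $117.29; balance after payment $8,452.03.
Month 3: interest $114.81; balance after payment $8,266.83.
Month 4: interest $112.29; balance after payment $8,079.12.
Month 5: interest $109.74; balance after payment $7,888.86.
Month 6: interest $107.16; balance after payment $7,696.02.
Month 7: interest $104.54; balance after payment $7,500.56.

$7,500.56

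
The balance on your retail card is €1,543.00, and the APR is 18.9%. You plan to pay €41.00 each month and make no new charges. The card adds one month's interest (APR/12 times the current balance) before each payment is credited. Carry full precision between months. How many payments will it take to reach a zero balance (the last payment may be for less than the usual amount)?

58 months

Monthly rate r = 18.9%/12 = 1.575% = 0.01575.
Recurrence: B ← B·(1+r) − €41.00.
Month 1: interest €24.30; balance after payment €1,526.30.
Month 2: interest €24.04; balance after payment €1,509.34.
Closed form: n = −ln(1 − rB₀/P)/ln(1+r) = −ln(0.40726)/ln(1.01575) ≈ 57.483, so the balance reaches zero during payment 58.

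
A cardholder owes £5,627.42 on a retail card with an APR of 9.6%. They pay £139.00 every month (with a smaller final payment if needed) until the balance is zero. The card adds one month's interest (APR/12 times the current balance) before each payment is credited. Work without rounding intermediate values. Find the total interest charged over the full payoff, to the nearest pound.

£1,200

Monthly rate r = 9.6%/12 = 0.8% = 0.008.
Payoff takes n = ⌈−ln(1 − rB₀/P)/ln(1+r)⌉ = ⌈49.119⌉ = 50 payments; the last is £16.54.
Total paid = 49·£139.00 + £16.54 = £6,827.54.
Total interest = total paid − principal = £6,827.54 − £5,627.42 = £1,200.12.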